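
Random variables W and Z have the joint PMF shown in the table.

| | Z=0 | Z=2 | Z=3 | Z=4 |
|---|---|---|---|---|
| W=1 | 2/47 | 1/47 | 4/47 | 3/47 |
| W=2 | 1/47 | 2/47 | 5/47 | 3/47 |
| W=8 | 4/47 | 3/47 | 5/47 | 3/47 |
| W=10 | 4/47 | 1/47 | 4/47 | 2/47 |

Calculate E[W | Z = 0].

76/11

P(Z = 0) = 11/47.
Σ W·P over the event = 1·(2/47) + 2·(1/47) + 8·(4/47) + 10·(4/47) = 76/47.
E[W | Z = 0] = (76/47) / (11/47) = 76/11.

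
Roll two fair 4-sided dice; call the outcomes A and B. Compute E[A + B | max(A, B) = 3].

P(max(A, B) = 3) = 5/16.
Summing (A+B)·P(x,y) over outcomes with max(A, B) = 3 gives 3/2.
E[A + B | max(A, B) = 3] = (3/2) / (5/16) = 24/5.

24/5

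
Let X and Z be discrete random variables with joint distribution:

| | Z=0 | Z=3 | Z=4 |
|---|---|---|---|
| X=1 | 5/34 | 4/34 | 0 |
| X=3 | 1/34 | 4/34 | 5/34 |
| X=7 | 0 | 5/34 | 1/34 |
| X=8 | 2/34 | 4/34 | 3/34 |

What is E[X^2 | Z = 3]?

P(Z = 3) = 1/2.
Summing X^2·P(X=x,Z=y) over the conditioning event gives 541/34.
E[X^2 | Z = 3] = (541/34) / (1/2) = 541/17.

541/17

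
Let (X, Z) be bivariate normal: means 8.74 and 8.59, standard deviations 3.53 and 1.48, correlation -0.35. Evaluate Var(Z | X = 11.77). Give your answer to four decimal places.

1.9221

Var(Z | X=x) = (1 − ρ²)·σ_Z².
Var(Z | X=11.77) = (1.48)²·(1 − (-0.35)²) = 2.1904·0.8775 = 1.9221.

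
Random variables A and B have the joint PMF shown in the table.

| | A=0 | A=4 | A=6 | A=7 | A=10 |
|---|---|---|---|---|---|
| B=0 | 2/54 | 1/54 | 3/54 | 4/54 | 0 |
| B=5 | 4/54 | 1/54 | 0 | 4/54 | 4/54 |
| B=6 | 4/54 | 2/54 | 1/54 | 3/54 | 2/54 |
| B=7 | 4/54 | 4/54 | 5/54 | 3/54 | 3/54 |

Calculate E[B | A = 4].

P(A = 4) = 4/27.
Summing B·P(A=x,B=y) over the conditioning event gives 5/6.
E[B | A = 4] = (5/6) / (4/27) = 45/8.

45/8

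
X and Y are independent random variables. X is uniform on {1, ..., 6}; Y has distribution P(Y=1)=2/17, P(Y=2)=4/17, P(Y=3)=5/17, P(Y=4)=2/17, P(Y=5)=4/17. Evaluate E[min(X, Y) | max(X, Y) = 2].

P(max(X, Y) = 2) = 5/51.
Summing min(X,Y)·P(x,y) over outcomes with max(X, Y) = 2 gives 7/51.
E[min(X, Y) | max(X, Y) = 2] = (7/51) / (5/51) = 7/5.

7/5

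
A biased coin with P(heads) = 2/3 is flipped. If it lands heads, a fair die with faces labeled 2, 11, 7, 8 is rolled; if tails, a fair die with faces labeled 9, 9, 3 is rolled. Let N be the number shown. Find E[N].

7

E[N | heads] = (2+11+7+8)/4 = 7.
E[N | tails] = (9+9+3)/3 = 7.
By the law of total expectation,
E[N] = (2/3)·(7) + (1/3)·(7) = 7.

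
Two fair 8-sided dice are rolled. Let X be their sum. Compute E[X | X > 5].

268/27

P(X > 5) = 27/32.
E[X | X > 5] = (67/8) / (27/32) = 268/27.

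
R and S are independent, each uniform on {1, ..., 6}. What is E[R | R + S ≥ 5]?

58/15

P(R + S ≥ 5) = 5/6.
Summing R·P(x,y) over outcomes with R + S ≥ 5 gives 29/9.
E[R | R + S ≥ 5] = (29/9) / (5/6) = 58/15.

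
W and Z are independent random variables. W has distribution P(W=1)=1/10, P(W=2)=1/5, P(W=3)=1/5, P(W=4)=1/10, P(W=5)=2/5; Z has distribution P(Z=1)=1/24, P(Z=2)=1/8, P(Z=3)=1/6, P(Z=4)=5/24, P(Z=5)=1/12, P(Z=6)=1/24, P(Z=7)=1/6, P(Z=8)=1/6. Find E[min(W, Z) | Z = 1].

P(Z = 1) = 1/24.
Summing min(W,Z)·P(x,y) over outcomes with Z = 1 gives 1/24.
E[min(W, Z) | Z = 1] = (1/24) / (1/24) = 1.

1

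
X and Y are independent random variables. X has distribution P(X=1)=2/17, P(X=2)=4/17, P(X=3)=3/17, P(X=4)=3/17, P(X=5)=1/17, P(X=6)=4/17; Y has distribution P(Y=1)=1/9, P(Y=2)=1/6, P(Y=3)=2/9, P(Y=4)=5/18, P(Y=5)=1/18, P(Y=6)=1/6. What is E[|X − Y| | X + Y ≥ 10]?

P(X + Y ≥ 10) = 49/306.
Summing |X−Y|·P(x,y) over outcomes with X + Y ≥ 10 gives 65/306.
E[|X − Y| | X + Y ≥ 10] = (65/306) / (49/306) = 65/49.

65/49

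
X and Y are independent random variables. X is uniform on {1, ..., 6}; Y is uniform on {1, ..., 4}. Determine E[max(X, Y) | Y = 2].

Outcomes with Y = 2: (1,2), (2,2), (3,2), (4,2), (5,2), (6,2), each with probability 1/24.
E[max(X, Y) | Y = 2] = (2 + 2 + 3 + 4 + 5 + 6) / 6 = 11/3.

11/3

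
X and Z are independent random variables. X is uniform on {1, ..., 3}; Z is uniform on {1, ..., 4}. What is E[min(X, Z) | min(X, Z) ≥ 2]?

7/3

Outcomes with min(X, Z) ≥ 2: (2,2), (2,3), (2,4), (3,2), (3,3), (3,4), each with probability 1/12.
E[min(X, Z) | min(X, Z) ≥ 2] = (2 + 2 + 2 + 2 + 3 + 3) / 6 = 7/3.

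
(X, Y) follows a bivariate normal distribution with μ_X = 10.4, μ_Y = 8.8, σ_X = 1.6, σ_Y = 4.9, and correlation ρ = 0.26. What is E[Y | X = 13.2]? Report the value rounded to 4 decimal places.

11.0295

The regression of Y on X has slope ρ·σ_Y/σ_X and passes through (μ_X, μ_Y).
E[Y | X=13.2] = 8.8 + (0.26)·(4.9/1.6)·(13.2 − (10.4)) = 8.8 + (0.79625)·(2.8) = 11.0295.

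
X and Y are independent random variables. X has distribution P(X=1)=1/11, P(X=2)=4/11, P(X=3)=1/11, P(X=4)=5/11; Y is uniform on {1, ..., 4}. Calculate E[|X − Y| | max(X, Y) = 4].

P(max(X, Y) = 4) = 13/22.
Summing |X−Y|·P(x,y) over outcomes with max(X, Y) = 4 gives 21/22.
E[|X − Y| | max(X, Y) = 4] = (21/22) / (13/22) = 21/13.

21/13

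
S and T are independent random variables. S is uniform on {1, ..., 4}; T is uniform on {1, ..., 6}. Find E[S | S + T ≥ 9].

11/3

P(S + T ≥ 9) = 1/8.
Summing S·P(x,y) over outcomes with S + T ≥ 9 gives 11/24.
E[S | S + T ≥ 9] = (11/24) / (1/8) = 11/3.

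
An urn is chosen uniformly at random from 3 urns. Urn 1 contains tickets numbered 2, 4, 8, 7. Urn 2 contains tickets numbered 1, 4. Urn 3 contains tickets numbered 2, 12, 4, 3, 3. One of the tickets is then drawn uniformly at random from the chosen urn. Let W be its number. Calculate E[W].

251/60

E[W | urn 1] = (2+4+8+7)/4 = 21/4.
E[W | urn 2] = (1+4)/2 = 5/2.
E[W | urn 3] = (2+12+4+3+3)/5 = 24/5.
By the law of total expectation,
E[W] = (1/3)·(21/4) + (1/3)·(5/2) + (1/3)·(24/5) = 251/60.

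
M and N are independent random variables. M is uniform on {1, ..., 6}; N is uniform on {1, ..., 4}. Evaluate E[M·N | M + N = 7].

Outcomes with M + N = 7: (3,4), (4,3), (5,2), (6,1), each with probability 1/24.
E[M·N | M + N = 7] = (12 + 12 + 10 + 6) / 4 = 10.

10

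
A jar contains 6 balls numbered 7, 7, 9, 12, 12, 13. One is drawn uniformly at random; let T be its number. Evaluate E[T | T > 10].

P(T > 10) = 1/2.
Σ over the event: 12·1/3 + 13·1/6 = 37/6.
E[T | T > 10] = (37/6) / (1/2) = 37/3.

37/3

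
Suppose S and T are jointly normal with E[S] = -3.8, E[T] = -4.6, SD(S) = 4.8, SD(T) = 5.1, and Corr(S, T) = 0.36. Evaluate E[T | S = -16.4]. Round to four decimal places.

-9.4195

E[T | S=x] = μ_T + ρ(σ_T/σ_S)(x − μ_S) for jointly normal variables.
E[T | S=-16.4] = -4.6 + (0.36)·(5.1/4.8)·(-16.4 − (-3.8)) = -4.6 + (0.3825)·(-12.6) = -9.4195.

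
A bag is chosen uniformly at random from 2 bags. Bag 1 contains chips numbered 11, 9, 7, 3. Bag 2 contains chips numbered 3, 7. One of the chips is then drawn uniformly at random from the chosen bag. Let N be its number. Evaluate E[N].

E[N | bag 1] = (11+9+7+3)/4 = 15/2.
E[N | bag 2] = (3+7)/2 = 5.
E[N] = (1/2)·(15/2) + (1/2)·(5) = 25/4.

25/4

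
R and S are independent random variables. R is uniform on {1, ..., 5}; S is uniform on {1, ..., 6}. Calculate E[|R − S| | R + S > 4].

49/24

P(R + S > 4) = 4/5.
Summing |R−S|·P(x,y) over outcomes with R + S > 4 gives 49/30.
E[|R − S| | R + S > 4] = (49/30) / (4/5) = 49/24.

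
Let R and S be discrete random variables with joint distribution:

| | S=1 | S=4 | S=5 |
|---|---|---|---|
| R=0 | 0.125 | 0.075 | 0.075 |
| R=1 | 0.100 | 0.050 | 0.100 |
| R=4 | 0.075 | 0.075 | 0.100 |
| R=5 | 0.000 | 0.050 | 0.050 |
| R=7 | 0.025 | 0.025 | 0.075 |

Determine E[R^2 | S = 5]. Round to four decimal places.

P(S = 5) = 0.400.
Σ R^2·P over the event = 0·(0.075) + 1·(0.100) + 16·(0.100) + 25·(0.050) + 49·(0.075) = 6.625.
E[R^2 | S = 5] = (6.625) / (0.400) = 16.5625.

16.5625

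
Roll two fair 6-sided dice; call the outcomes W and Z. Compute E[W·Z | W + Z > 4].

P(W + Z > 4) = 5/6.
Summing WZ·P(x,y) over outcomes with W + Z > 4 gives 71/6.
E[W·Z | W + Z > 4] = (71/6) / (5/6) = 71/5.

71/5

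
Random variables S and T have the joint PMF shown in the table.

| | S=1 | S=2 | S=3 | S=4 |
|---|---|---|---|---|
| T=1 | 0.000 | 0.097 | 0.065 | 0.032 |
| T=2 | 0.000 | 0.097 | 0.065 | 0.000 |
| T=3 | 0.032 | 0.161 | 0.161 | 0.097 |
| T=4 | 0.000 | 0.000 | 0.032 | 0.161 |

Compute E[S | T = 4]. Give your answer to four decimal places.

3.8342

P(T = 4) = 0.193.
Σ S·P over the event = 3·(0.032) + 4·(0.161) = 0.740.
E[S | T = 4] = (0.740) / (0.193) = 3.8342.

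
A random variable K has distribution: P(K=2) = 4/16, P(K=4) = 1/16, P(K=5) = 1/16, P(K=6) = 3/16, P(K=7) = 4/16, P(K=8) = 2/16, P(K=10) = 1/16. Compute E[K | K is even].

P(K is even) = 11/16.
Σ over the event: 2·1/4 + 4·1/16 + 6·3/16 + 8·1/8 + 10·1/16 = 7/2.
E[K | K is even] = (7/2) / (11/16) = 56/11.

56/11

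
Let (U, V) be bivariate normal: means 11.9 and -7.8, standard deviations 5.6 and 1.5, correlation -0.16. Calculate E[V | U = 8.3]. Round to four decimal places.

E[V | U=x] = μ_V + ρ(σ_V/σ_U)(x − μ_U) for jointly normal variables.
E[V | U=8.3] = -7.8 + (-0.16)·(1.5/5.6)·(8.3 − (11.9)) = -7.8 + (-0.042857)·(-3.6) = -7.6457.

-7.6457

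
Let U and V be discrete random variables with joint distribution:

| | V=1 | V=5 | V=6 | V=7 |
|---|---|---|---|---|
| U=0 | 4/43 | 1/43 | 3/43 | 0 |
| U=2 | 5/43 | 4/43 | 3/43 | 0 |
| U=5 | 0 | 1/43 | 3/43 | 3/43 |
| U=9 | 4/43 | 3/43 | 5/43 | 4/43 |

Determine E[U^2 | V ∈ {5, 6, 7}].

235/6

P(V ∈ {5, 6, 7}) = 30/43.
Summing U^2·P(U=x,V=y) over the conditioning event gives 1175/43.
E[U^2 | V ∈ {5, 6, 7}] = (1175/43) / (30/43) = 235/6.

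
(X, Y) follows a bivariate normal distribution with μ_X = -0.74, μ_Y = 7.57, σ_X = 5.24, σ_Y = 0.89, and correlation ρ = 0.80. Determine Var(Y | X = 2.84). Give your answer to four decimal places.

0.2852

The conditional variance in a bivariate normal is σ_Y²(1 − ρ²), independent of x.
Var(Y | X=2.84) = (0.89)²·(1 − (0.80)²) = 0.7921·0.36 = 0.2852.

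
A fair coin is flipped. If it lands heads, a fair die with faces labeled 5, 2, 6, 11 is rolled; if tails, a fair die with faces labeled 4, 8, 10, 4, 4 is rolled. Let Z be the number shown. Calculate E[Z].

E[Z | heads] = (5+2+6+11)/4 = 6.
E[Z | tails] = (4+8+10+4+4)/5 = 6.
By the law of total expectation,
E[Z] = (1/2)·(6) + (1/2)·(6) = 6.

6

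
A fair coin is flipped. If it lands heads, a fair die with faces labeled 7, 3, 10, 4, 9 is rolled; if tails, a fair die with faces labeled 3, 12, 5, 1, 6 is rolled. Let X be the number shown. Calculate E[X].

E[X | heads] = (7+3+10+4+9)/5 = 33/5.
E[X | tails] = (3+12+5+1+6)/5 = 27/5.
E[X] = (1/2)·(33/5) + (1/2)·(27/5) = 6.

6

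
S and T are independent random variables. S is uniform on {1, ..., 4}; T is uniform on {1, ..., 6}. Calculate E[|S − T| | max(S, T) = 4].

Outcomes with max(S, T) = 4: (1,4), (2,4), (3,4), (4,1), (4,2), (4,3), (4,4), each with probability 1/24.
E[|S − T| | max(S, T) = 4] = (3 + 2 + 1 + 3 + 2 + 1 + 0) / 7 = 12/7.

12/7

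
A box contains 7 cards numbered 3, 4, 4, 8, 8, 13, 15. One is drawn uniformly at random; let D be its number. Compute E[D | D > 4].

11

P(D > 4) = 4/7.
Σ over the event: 8·2/7 + 13·1/7 + 15·1/7 = 44/7.
E[D | D > 4] = (44/7) / (4/7) = 11.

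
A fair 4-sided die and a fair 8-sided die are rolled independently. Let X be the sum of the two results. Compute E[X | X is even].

7

P(X is even) = 1/2.
Σ over the event: 2·1/32 + 4·3/32 + 6·1/8 + 8·1/8 + 10·3/32 + 12·1/32 = 7/2.
E[X | X is even] = (7/2) / (1/2) = 7.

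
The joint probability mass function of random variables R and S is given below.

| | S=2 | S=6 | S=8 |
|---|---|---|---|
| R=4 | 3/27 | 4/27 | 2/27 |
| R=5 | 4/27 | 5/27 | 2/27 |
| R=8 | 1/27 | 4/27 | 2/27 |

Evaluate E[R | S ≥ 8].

17/3

P(S ≥ 8) = 2/9.
Σ R·P over the event = 4·(2/27) + 5·(2/27) + 8·(2/27) = 34/27.
E[R | S ≥ 8] = (34/27) / (2/9) = 17/3.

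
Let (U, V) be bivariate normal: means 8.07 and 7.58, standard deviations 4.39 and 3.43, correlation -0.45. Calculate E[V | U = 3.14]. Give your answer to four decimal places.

9.3134

The regression of V on U has slope ρ·σ_V/σ_U and passes through (μ_U, μ_V).
E[V | U=3.14] = 7.58 + (-0.45)·(3.43/4.39)·(3.14 − (8.07)) = 7.58 + (-0.351595)·(-4.93) = 9.3134.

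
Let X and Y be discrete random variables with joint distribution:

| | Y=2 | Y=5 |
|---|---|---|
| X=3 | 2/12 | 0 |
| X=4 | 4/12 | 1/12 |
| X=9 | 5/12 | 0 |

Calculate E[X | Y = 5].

4

P(Y = 5) = 1/12.
Σ X·P over the event = 4·(1/12) = 1/3.
E[X | Y = 5] = (1/3) / (1/12) = 4.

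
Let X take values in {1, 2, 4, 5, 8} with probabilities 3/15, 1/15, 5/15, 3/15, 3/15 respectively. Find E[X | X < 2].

1

P(X < 2) = 1/5.
Σ over the event: 1·1/5 = 1/5.
E[X | X < 2] = (1/5) / (1/5) = 1.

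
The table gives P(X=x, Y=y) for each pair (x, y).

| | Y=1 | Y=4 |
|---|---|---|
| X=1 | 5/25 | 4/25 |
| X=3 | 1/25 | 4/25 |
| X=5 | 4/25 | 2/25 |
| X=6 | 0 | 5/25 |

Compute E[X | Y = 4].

56/15

P(Y = 4) = 3/5.
Σ X·P over the event = 1·(4/25) + 3·(4/25) + 5·(2/25) + 6·(5/25) = 56/25.
E[X | Y = 4] = (56/25) / (3/5) = 56/15.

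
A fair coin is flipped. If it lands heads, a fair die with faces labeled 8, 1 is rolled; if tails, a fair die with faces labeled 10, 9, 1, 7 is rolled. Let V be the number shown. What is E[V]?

45/8

E[V | heads] = (8+1)/2 = 9/2.
E[V | tails] = (10+9+1+7)/4 = 27/4.
E[V] = (1/2)·(9/2) + (1/2)·(27/4) = 45/8.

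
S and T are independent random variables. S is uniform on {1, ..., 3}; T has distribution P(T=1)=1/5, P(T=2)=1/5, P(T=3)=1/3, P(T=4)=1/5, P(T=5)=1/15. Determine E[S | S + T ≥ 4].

13/6

P(S + T ≥ 4) = 4/5.
Summing S·P(x,y) over outcomes with S + T ≥ 4 gives 26/15.
E[S | S + T ≥ 4] = (26/15) / (4/5) = 13/6.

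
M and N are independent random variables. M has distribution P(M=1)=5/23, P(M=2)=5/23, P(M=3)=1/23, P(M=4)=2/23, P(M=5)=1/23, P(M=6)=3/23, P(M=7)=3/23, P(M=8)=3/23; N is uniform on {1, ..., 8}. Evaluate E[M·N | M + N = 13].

P(M + N = 13) = 5/92.
Summing MN·P(x,y) over outcomes with M + N = 13 gives 103/46.
E[M·N | M + N = 13] = (103/46) / (5/92) = 206/5.

206/5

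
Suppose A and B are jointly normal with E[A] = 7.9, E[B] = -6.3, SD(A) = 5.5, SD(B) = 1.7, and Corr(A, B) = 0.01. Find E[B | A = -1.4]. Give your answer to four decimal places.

-6.3287

E[B | A=x] = μ_B + ρ(σ_B/σ_A)(x − μ_A) for jointly normal variables.
E[B | A=-1.4] = -6.3 + (0.01)·(1.7/5.5)·(-1.4 − (7.9)) = -6.3 + (0.0030909)·(-9.3) = -6.3287.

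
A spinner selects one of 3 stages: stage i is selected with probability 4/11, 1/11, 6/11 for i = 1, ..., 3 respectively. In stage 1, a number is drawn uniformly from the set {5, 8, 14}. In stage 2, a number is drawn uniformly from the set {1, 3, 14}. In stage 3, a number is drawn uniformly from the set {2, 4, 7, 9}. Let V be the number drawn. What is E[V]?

75/11

E[V | stage 1] = (5+8+14)/3 = 9.
E[V | stage 2] = (1+3+14)/3 = 6.
E[V | stage 3] = (2+4+7+9)/4 = 11/2.
E[V] = (4/11)·(9) + (1/11)·(6) + (6/11)·(11/2) = 75/11.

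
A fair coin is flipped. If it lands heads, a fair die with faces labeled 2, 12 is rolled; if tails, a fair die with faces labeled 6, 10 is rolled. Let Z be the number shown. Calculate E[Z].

15/2

E[Z | heads] = (2+12)/2 = 7.
E[Z | tails] = (6+10)/2 = 8.
E[Z] = (1/2)·(7) + (1/2)·(8) = 15/2.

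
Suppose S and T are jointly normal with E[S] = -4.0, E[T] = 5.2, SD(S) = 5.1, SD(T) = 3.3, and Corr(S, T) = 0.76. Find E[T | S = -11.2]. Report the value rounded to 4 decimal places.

E[T | S=x] = μ_T + ρ(σ_T/σ_S)(x − μ_S) for jointly normal variables.
E[T | S=-11.2] = 5.2 + (0.76)·(3.3/5.1)·(-11.2 − (-4.0)) = 5.2 + (0.49176)·(-7.2) = 1.6593.

1.6593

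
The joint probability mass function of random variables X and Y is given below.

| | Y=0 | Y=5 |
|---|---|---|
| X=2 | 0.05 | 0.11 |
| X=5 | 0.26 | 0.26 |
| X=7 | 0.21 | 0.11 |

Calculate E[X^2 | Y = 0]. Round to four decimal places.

32.6731

P(Y = 0) = 0.52.
Σ X^2·P over the event = 4·(0.05) + 25·(0.26) + 49·(0.21) = 16.99.
E[X^2 | Y = 0] = (16.99) / (0.52) = 32.6731.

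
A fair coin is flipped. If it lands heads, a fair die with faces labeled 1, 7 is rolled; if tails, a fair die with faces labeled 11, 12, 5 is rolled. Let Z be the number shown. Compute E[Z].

E[Z | heads] = (1+7)/2 = 4.
E[Z | tails] = (11+12+5)/3 = 28/3.
E[Z] = (1/2)·(4) + (1/2)·(28/3) = 20/3.

20/3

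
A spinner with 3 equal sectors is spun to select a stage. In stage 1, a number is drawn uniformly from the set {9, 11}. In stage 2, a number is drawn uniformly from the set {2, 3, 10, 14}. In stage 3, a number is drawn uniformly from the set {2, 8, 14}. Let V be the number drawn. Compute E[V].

E[V | stage 1] = (9+11)/2 = 10.
E[V | stage 2] = (2+3+10+14)/4 = 29/4.
E[V | stage 3] = (2+8+14)/3 = 8.
E[V] = (1/3)·(10) + (1/3)·(29/4) + (1/3)·(8) = 101/12.

101/12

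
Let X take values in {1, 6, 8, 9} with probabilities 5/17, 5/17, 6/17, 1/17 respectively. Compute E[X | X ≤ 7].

7/2

P(X ≤ 7) = 10/17.
Σ over the event: 1·5/17 + 6·5/17 = 35/17.
E[X | X ≤ 7] = (35/17) / (10/17) = 7/2.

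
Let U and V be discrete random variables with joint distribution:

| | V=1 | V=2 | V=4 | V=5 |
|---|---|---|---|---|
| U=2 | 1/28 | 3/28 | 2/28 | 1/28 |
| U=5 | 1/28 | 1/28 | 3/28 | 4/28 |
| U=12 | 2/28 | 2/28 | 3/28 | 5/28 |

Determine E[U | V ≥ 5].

41/5

P(V ≥ 5) = 5/14.
Σ U·P over the event = 2·(1/28) + 5·(4/28) + 12·(5/28) = 41/14.
E[U | V ≥ 5] = (41/14) / (5/14) = 41/5.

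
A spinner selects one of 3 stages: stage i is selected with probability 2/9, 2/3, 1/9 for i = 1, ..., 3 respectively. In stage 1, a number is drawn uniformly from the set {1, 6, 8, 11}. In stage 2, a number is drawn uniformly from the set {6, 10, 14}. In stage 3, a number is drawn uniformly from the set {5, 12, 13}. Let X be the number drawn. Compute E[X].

83/9

E[X | stage 1] = (1+6+8+11)/4 = 13/2.
E[X | stage 2] = (6+10+14)/3 = 10.
E[X | stage 3] = (5+12+13)/3 = 10.
By the law of total expectation,
E[X] = (2/9)·(13/2) + (2/3)·(10) + (1/9)·(10) = 83/9.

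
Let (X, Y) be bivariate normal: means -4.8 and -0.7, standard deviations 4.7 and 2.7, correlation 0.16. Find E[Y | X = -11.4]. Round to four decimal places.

E[Y | X=x] = μ_Y + ρ(σ_Y/σ_X)(x − μ_X) for jointly normal variables.
E[Y | X=-11.4] = -0.7 + (0.16)·(2.7/4.7)·(-11.4 − (-4.8)) = -0.7 + (0.091915)·(-6.6) = -1.3066.

-1.3066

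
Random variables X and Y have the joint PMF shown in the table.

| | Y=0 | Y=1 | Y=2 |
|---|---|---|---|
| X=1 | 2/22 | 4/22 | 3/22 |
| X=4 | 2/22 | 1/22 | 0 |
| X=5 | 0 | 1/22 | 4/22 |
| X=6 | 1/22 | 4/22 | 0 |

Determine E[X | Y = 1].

P(Y = 1) = 5/11.
Σ X·P over the event = 1·(4/22) + 4·(1/22) + 5·(1/22) + 6·(4/22) = 37/22.
E[X | Y = 1] = (37/22) / (5/11) = 37/10.

37/10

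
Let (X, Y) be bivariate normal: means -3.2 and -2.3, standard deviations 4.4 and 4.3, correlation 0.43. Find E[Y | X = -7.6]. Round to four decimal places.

The regression of Y on X has slope ρ·σ_Y/σ_X and passes through (μ_X, μ_Y).
E[Y | X=-7.6] = -2.3 + (0.43)·(4.3/4.4)·(-7.6 − (-3.2)) = -2.3 + (0.42023)·(-4.4) = -4.1490.

-4.1490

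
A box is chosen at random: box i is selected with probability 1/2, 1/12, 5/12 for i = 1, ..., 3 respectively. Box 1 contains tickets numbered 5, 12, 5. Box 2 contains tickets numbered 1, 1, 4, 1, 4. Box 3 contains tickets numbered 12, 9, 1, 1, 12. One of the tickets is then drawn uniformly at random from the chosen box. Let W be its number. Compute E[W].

E[W | box 1] = (5+12+5)/3 = 22/3.
E[W | box 2] = (1+1+4+1+4)/5 = 11/5.
E[W | box 3] = (12+9+1+1+12)/5 = 7.
E[W] = (1/2)·(22/3) + (1/12)·(11/5) + (5/12)·(7) = 203/30.

203/30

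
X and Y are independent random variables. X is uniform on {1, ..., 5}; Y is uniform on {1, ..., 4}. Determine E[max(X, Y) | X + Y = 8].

9/2

Outcomes with X + Y = 8: (4,4), (5,3), each with probability 1/20.
E[max(X, Y) | X + Y = 8] = (4 + 5) / 2 = 9/2.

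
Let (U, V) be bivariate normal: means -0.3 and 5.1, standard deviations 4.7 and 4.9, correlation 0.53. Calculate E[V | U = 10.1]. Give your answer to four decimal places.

For a bivariate normal, E[V | U=x] = μ_V + ρ·(σ_V/σ_U)·(x − μ_U).
E[V | U=10.1] = 5.1 + (0.53)·(4.9/4.7)·(10.1 − (-0.3)) = 5.1 + (0.552553)·(10.4) = 10.8466.

10.8466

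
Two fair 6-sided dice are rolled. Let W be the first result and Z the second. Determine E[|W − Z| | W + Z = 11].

Outcomes with W + Z = 11: (5,6), (6,5), each with probability 1/36.
E[|W − Z| | W + Z = 11] = (1 + 1) / 2 = 1.

1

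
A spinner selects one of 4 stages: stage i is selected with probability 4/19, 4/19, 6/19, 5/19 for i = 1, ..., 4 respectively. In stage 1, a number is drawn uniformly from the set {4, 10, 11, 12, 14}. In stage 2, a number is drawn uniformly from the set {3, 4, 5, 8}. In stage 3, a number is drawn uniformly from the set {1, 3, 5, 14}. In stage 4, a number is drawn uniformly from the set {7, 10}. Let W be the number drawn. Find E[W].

E[W | stage 1] = (4+10+11+12+14)/5 = 51/5.
E[W | stage 2] = (3+4+5+8)/4 = 5.
E[W | stage 3] = (1+3+5+14)/4 = 23/4.
E[W | stage 4] = (7+10)/2 = 17/2.
E[W] = (4/19)·(51/5) + (4/19)·(5) + (6/19)·(23/4) + (5/19)·(17/2) = 689/95.

689/95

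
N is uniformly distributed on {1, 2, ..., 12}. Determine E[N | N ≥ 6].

Given N ≥ 6, N is equally likely to be any of {6, 7, 8, 9, 10, 11, 12}.
E[N | N ≥ 6] = (6 + 7 + 8 + 9 + 10 + 11 + 12) / 7 = 9.

9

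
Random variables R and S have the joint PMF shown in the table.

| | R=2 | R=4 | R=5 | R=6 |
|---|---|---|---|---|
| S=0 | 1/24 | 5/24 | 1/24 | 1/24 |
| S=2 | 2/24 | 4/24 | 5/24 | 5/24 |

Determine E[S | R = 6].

P(R = 6) = 1/4.
Σ S·P over the event = 0·(1/24) + 2·(5/24) = 5/12.
E[S | R = 6] = (5/12) / (1/4) = 5/3.

5/3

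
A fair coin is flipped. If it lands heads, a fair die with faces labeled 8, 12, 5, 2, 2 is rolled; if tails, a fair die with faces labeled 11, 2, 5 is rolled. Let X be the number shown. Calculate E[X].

59/10

E[X | heads] = (8+12+5+2+2)/5 = 29/5.
E[X | tails] = (11+2+5)/3 = 6.
By the law of total expectation,
E[X] = (1/2)·(29/5) + (1/2)·(6) = 59/10.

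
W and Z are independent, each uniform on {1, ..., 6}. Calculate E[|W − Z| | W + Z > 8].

Outcomes with W + Z > 8: (3,6), (4,5), (4,6), (5,4), (5,5), (5,6), (6,3), (6,4), (6,5), (6,6), each with probability 1/36.
E[|W − Z| | W + Z > 8] = (3 + 1 + 2 + 1 + 0 + 1 + 3 + 2 + 1 + 0) / 10 = 7/5.

7/5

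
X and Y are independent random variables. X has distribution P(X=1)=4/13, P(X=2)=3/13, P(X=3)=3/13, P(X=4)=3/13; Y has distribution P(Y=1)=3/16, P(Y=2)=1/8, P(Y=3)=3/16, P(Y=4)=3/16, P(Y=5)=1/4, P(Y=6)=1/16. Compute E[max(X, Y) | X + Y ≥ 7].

183/38

P(X + Y ≥ 7) = 19/52.
Summing max(X,Y)·P(x,y) over outcomes with X + Y ≥ 7 gives 183/104.
E[max(X, Y) | X + Y ≥ 7] = (183/104) / (19/52) = 183/38.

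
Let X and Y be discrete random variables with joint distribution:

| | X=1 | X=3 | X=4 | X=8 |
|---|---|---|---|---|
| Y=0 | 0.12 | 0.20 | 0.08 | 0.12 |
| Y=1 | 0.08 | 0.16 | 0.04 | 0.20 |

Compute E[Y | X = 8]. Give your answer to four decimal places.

0.6250

P(X = 8) = 0.32.
Summing Y·P(X=x,Y=y) over the conditioning event gives 0.20.
E[Y | X = 8] = (0.20) / (0.32) = 0.6250.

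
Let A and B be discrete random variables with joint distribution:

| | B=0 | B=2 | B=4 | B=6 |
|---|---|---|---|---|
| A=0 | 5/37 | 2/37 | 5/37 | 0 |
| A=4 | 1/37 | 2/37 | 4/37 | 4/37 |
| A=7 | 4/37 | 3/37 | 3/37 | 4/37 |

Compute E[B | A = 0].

2

P(A = 0) = 12/37.
Σ B·P over the event = 0·(5/37) + 2·(2/37) + 4·(5/37) = 24/37.
E[B | A = 0] = (24/37) / (12/37) = 2.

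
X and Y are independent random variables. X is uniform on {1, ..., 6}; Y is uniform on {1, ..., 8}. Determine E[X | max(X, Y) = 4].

P(max(X, Y) = 4) = 7/48.
Summing X·P(x,y) over outcomes with max(X, Y) = 4 gives 11/24.
E[X | max(X, Y) = 4] = (11/24) / (7/48) = 22/7.

22/7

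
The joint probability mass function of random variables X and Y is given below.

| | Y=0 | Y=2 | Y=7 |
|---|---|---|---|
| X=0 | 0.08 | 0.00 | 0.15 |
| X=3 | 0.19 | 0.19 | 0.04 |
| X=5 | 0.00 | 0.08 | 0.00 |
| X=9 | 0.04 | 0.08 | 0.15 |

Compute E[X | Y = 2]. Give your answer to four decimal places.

P(Y = 2) = 0.35.
Σ X·P over the event = 3·(0.19) + 5·(0.08) + 9·(0.08) = 1.69.
E[X | Y = 2] = (1.69) / (0.35) = 4.8286.

4.8286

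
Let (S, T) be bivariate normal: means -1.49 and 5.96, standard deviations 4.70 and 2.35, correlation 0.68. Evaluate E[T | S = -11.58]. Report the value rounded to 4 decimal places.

2.5294

The regression of T on S has slope ρ·σ_T/σ_S and passes through (μ_S, μ_T).
E[T | S=-11.58] = 5.96 + (0.68)·(2.35/4.70)·(-11.58 − (-1.49)) = 5.96 + (0.34)·(-10.09) = 2.5294.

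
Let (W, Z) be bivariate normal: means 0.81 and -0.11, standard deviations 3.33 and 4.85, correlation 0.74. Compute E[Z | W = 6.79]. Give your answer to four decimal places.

The regression of Z on W has slope ρ·σ_Z/σ_W and passes through (μ_W, μ_Z).
E[Z | W=6.79] = -0.11 + (0.74)·(4.85/3.33)·(6.79 − (0.81)) = -0.11 + (1.07778)·(5.98) = 6.3351.

6.3351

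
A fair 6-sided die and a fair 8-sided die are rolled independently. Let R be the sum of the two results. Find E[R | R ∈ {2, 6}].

16/3

P(R ∈ {2, 6}) = 1/8.
Σ over the event: 2·1/48 + 6·5/48 = 2/3.
E[R | R ∈ {2, 6}] = (2/3) / (1/8) = 16/3.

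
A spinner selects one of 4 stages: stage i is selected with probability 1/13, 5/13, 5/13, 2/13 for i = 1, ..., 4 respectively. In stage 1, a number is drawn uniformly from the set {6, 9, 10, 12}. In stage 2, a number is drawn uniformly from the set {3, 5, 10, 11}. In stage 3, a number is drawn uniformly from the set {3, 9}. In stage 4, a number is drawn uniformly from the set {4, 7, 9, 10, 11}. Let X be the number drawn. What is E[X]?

E[X | stage 1] = (6+9+10+12)/4 = 37/4.
E[X | stage 2] = (3+5+10+11)/4 = 29/4.
E[X | stage 3] = (3+9)/2 = 6.
E[X | stage 4] = (4+7+9+10+11)/5 = 41/5.
E[X] = (1/13)·(37/4) + (5/13)·(29/4) + (5/13)·(6) + (2/13)·(41/5) = 919/130.

919/130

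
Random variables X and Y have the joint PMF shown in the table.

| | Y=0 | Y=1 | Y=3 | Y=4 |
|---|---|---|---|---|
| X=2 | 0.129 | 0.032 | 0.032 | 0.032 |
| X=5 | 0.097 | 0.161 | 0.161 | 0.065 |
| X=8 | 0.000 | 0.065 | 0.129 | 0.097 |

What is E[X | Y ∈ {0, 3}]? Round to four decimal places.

P(Y ∈ {0, 3}) = 0.548.
Σ X·P over the event = 2·(0.129) + 2·(0.032) + 5·(0.097) + 5·(0.161) + 8·(0.129) = 2.644.
E[X | Y ∈ {0, 3}] = (2.644) / (0.548) = 4.8248.

4.8248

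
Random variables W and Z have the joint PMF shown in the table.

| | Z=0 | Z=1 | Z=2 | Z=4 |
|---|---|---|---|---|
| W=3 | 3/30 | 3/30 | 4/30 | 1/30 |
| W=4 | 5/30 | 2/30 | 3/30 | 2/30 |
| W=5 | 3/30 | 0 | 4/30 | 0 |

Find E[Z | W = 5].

P(W = 5) = 7/30.
Σ Z·P over the event = 0·(3/30) + 2·(4/30) = 4/15.
E[Z | W = 5] = (4/15) / (7/30) = 8/7.

8/7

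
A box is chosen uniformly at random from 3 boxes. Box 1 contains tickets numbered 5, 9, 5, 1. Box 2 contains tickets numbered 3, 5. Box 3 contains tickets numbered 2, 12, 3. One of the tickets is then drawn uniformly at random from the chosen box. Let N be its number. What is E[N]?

E[N | box 1] = (5+9+5+1)/4 = 5.
E[N | box 2] = (3+5)/2 = 4.
E[N | box 3] = (2+12+3)/3 = 17/3.
By the law of total expectation,
E[N] = (1/3)·(5) + (1/3)·(4) + (1/3)·(17/3) = 44/9.

44/9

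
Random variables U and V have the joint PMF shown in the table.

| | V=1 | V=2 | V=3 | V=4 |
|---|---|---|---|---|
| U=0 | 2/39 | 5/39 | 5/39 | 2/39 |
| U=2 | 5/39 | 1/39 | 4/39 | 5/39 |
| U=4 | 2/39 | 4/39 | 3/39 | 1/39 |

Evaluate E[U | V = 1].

2

P(V = 1) = 3/13.
Σ U·P over the event = 0·(2/39) + 2·(5/39) + 4·(2/39) = 6/13.
E[U | V = 1] = (6/13) / (3/13) = 2.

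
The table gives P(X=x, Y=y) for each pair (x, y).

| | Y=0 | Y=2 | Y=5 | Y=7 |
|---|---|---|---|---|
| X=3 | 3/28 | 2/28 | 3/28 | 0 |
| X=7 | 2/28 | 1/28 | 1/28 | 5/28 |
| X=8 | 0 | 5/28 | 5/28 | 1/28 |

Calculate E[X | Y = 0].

P(Y = 0) = 5/28.
Σ X·P over the event = 3·(3/28) + 7·(2/28) = 23/28.
E[X | Y = 0] = (23/28) / (5/28) = 23/5.

23/5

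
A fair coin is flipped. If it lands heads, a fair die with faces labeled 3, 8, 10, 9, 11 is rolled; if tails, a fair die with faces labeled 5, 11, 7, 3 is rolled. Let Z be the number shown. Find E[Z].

E[Z | heads] = (3+8+10+9+11)/5 = 41/5.
E[Z | tails] = (5+11+7+3)/4 = 13/2.
E[Z] = (1/2)·(41/5) + (1/2)·(13/2) = 147/20.

147/20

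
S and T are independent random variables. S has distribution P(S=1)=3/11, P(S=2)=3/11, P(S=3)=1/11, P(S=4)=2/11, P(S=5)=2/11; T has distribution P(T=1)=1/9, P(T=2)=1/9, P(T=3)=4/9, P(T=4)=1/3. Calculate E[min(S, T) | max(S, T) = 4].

30/13

P(max(S, T) = 4) = 13/33.
Summing min(S,T)·P(x,y) over outcomes with max(S, T) = 4 gives 10/11.
E[min(S, T) | max(S, T) = 4] = (10/11) / (13/33) = 30/13.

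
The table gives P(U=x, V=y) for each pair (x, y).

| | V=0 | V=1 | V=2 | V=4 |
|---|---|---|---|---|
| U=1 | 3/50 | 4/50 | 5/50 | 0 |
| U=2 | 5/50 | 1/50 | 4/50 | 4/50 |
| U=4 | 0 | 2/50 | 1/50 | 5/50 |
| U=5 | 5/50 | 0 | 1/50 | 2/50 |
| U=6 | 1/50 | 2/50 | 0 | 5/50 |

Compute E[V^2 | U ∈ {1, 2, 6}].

11/2

P(U ∈ {1, 2, 6}) = 17/25.
Summing V^2·P(U=x,V=y) over the conditioning event gives 187/50.
E[V^2 | U ∈ {1, 2, 6}] = (187/50) / (17/25) = 11/2.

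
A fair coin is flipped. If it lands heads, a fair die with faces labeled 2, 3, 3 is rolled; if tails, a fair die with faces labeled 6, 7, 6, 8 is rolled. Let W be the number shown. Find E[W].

E[W | heads] = (2+3+3)/3 = 8/3.
E[W | tails] = (6+7+6+8)/4 = 27/4.
By the law of total expectation,
E[W] = (1/2)·(8/3) + (1/2)·(27/4) = 113/24.

113/24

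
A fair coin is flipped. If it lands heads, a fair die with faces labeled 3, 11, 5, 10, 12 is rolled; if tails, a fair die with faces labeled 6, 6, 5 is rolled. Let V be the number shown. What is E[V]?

E[V | heads] = (3+11+5+10+12)/5 = 41/5.
E[V | tails] = (6+6+5)/3 = 17/3.
By the law of total expectation,
E[V] = (1/2)·(41/5) + (1/2)·(17/3) = 104/15.

104/15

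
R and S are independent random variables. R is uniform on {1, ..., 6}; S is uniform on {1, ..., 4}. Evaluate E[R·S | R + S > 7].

35/2

Outcomes with R + S > 7: (4,4), (5,3), (5,4), (6,2), (6,3), (6,4), each with probability 1/24.
E[R·S | R + S > 7] = (16 + 15 + 20 + 12 + 18 + 24) / 6 = 35/2.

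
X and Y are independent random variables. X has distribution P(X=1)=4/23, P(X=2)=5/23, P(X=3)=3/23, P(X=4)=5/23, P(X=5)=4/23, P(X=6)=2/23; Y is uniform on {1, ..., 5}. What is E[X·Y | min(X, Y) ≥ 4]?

234/11

P(min(X, Y) ≥ 4) = 22/115.
Summing XY·P(x,y) over outcomes with min(X, Y) ≥ 4 gives 468/115.
E[X·Y | min(X, Y) ≥ 4] = (468/115) / (22/115) = 234/11.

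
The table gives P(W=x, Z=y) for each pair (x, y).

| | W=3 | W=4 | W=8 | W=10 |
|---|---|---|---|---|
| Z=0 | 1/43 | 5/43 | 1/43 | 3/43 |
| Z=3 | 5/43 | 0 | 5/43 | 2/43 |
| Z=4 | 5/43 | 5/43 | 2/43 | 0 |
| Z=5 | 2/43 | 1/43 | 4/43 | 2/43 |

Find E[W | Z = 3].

25/4

P(Z = 3) = 12/43.
Σ W·P over the event = 3·(5/43) + 8·(5/43) + 10·(2/43) = 75/43.
E[W | Z = 3] = (75/43) / (12/43) = 25/4.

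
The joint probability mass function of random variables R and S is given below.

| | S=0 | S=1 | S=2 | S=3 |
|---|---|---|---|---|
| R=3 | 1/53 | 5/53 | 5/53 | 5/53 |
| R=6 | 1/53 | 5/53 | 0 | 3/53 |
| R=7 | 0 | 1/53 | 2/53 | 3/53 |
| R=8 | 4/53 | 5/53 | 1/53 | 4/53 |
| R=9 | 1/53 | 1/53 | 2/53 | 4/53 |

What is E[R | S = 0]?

50/7

P(S = 0) = 7/53.
Σ R·P over the event = 3·(1/53) + 6·(1/53) + 8·(4/53) + 9·(1/53) = 50/53.
E[R | S = 0] = (50/53) / (7/53) = 50/7.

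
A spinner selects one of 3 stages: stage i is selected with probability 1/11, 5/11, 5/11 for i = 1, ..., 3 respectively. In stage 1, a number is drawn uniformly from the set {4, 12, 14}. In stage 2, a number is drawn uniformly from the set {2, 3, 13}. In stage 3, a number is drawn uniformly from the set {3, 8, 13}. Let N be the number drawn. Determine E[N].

80/11

E[N | stage 1] = (4+12+14)/3 = 10.
E[N | stage 2] = (2+3+13)/3 = 6.
E[N | stage 3] = (3+8+13)/3 = 8.
E[N] = (1/11)·(10) + (5/11)·(6) + (5/11)·(8) = 80/11.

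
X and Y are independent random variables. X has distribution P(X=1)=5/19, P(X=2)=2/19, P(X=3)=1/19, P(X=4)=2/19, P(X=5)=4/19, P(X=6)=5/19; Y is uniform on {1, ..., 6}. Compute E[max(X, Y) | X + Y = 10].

P(X + Y = 10) = 11/114.
Summing max(X,Y)·P(x,y) over outcomes with X + Y = 10 gives 31/57.
E[max(X, Y) | X + Y = 10] = (31/57) / (11/114) = 62/11.

62/11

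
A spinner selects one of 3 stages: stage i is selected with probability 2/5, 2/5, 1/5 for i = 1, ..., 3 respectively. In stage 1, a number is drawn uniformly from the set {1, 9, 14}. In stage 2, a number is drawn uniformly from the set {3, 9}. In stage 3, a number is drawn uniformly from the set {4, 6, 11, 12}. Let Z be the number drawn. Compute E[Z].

E[Z | stage 1] = (1+9+14)/3 = 8.
E[Z | stage 2] = (3+9)/2 = 6.
E[Z | stage 3] = (4+6+11+12)/4 = 33/4.
By the law of total expectation,
E[Z] = (2/5)·(8) + (2/5)·(6) + (1/5)·(33/4) = 29/4.

29/4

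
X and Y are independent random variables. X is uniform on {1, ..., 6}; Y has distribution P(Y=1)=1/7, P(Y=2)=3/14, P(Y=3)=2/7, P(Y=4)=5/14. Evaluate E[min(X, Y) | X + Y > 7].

45/13

P(X + Y > 7) = 13/42.
Summing min(X,Y)·P(x,y) over outcomes with X + Y > 7 gives 15/14.
E[min(X, Y) | X + Y > 7] = (15/14) / (13/42) = 45/13.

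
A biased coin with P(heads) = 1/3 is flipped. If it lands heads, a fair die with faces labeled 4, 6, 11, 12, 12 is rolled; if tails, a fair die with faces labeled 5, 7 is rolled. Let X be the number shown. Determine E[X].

E[X | heads] = (4+6+11+12+12)/5 = 9.
E[X | tails] = (5+7)/2 = 6.
By the law of total expectation,
E[X] = (1/3)·(9) + (2/3)·(6) = 7.

7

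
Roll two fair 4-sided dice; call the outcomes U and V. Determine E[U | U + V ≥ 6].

Outcomes with U + V ≥ 6: (2,4), (3,3), (3,4), (4,2), (4,3), (4,4), each with probability 1/16.
E[U | U + V ≥ 6] = (2 + 3 + 3 + 4 + 4 + 4) / 6 = 10/3.

10/3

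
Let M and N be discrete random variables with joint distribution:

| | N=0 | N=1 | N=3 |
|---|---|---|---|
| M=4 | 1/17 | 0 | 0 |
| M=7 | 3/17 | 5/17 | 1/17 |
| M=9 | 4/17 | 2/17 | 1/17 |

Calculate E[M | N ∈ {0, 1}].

38/5

P(N ∈ {0, 1}) = 15/17.
Summing M·P(M=x,N=y) over the conditioning event gives 114/17.
E[M | N ∈ {0, 1}] = (114/17) / (15/17) = 38/5.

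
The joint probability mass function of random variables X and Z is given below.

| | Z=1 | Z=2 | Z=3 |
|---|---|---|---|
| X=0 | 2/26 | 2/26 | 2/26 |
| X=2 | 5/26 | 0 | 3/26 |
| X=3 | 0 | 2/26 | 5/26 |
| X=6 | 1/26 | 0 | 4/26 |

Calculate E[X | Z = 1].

P(Z = 1) = 4/13.
Σ X·P over the event = 0·(2/26) + 2·(5/26) + 6·(1/26) = 8/13.
E[X | Z = 1] = (8/13) / (4/13) = 2.

2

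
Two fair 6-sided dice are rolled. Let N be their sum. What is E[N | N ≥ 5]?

P(N ≥ 5) = 5/6.
Σ over the event: 5·1/9 + 6·5/36 + 7·1/6 + 8·5/36 + 9·1/9 + 10·1/12 + 11·1/18 + 12·1/36 = 58/9.
E[N | N ≥ 5] = (58/9) / (5/6) = 116/15.

116/15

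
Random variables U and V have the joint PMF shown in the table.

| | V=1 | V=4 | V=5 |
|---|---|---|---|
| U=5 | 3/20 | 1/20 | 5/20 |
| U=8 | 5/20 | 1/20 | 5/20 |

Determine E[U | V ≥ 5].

13/2

P(V ≥ 5) = 1/2.
Σ U·P over the event = 5·(5/20) + 8·(5/20) = 13/4.
E[U | V ≥ 5] = (13/4) / (1/2) = 13/2.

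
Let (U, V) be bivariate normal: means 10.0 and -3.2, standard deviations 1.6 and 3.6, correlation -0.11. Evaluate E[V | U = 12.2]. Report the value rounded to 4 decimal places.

-3.7445

For a bivariate normal, E[V | U=x] = μ_V + ρ·(σ_V/σ_U)·(x − μ_U).
E[V | U=12.2] = -3.2 + (-0.11)·(3.6/1.6)·(12.2 − (10.0)) = -3.2 + (-0.2475)·(2.2) = -3.7445.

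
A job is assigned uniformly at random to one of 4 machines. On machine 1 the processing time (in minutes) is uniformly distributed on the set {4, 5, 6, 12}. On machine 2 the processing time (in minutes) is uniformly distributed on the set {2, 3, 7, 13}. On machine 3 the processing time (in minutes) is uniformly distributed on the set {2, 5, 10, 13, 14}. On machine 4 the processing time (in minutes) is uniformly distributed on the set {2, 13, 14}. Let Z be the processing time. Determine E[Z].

118/15

E[Z | machine 1] = (4+5+6+12)/4 = 27/4.
E[Z | machine 2] = (2+3+7+13)/4 = 25/4.
E[Z | machine 3] = (2+5+10+13+14)/5 = 44/5.
E[Z | machine 4] = (2+13+14)/3 = 29/3.
By the law of total expectation,
E[Z] = (1/4)·(27/4) + (1/4)·(25/4) + (1/4)·(44/5) + (1/4)·(29/3) = 118/15.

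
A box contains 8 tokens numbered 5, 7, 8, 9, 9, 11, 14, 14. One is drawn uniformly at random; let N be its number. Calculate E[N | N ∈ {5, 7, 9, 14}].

P(N ∈ {5, 7, 9, 14}) = 3/4.
Σ over the event: 5·1/8 + 7·1/8 + 9·1/4 + 14·1/4 = 29/4.
E[N | N ∈ {5, 7, 9, 14}] = (29/4) / (3/4) = 29/3.

29/3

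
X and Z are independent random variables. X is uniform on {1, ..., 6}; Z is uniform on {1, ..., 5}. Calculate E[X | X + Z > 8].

16/3

Outcomes with X + Z > 8: (4,5), (5,4), (5,5), (6,3), (6,4), (6,5), each with probability 1/30.
E[X | X + Z > 8] = (4 + 5 + 5 + 6 + 6 + 6) / 6 = 16/3.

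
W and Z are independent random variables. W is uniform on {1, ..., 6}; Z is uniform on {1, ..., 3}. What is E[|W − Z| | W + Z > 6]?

Outcomes with W + Z > 6: (4,3), (5,2), (5,3), (6,1), (6,2), (6,3), each with probability 1/18.
E[|W − Z| | W + Z > 6] = (1 + 3 + 2 + 5 + 4 + 3) / 6 = 3.

3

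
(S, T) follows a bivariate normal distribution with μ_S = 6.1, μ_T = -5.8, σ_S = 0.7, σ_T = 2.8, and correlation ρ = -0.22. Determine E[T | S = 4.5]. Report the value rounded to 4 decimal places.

-4.3920

The regression of T on S has slope ρ·σ_T/σ_S and passes through (μ_S, μ_T).
E[T | S=4.5] = -5.8 + (-0.22)·(2.8/0.7)·(4.5 − (6.1)) = -5.8 + (-0.88)·(-1.6) = -4.3920.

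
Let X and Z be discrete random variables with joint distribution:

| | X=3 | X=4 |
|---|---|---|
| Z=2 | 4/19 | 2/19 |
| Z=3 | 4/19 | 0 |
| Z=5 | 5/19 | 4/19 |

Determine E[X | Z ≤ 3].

16/5

P(Z ≤ 3) = 10/19.
Σ X·P over the event = 3·(4/19) + 3·(4/19) + 4·(2/19) = 32/19.
E[X | Z ≤ 3] = (32/19) / (10/19) = 16/5.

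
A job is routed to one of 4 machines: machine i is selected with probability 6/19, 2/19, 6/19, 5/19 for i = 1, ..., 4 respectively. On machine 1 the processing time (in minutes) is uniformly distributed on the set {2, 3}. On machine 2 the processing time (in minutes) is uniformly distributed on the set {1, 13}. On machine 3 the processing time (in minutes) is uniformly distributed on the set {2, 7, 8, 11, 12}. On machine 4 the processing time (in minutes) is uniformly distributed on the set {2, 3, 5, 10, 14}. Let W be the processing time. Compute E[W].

E[W | machine 1] = (2+3)/2 = 5/2.
E[W | machine 2] = (1+13)/2 = 7.
E[W | machine 3] = (2+7+8+11+12)/5 = 8.
E[W | machine 4] = (2+3+5+10+14)/5 = 34/5.
E[W] = (6/19)·(5/2) + (2/19)·(7) + (6/19)·(8) + (5/19)·(34/5) = 111/19.

111/19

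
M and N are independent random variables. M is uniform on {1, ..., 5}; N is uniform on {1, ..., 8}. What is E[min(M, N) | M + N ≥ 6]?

29/10

P(M + N ≥ 6) = 3/4.
Summing min(M,N)·P(x,y) over outcomes with M + N ≥ 6 gives 87/40.
E[min(M, N) | M + N ≥ 6] = (87/40) / (3/4) = 29/10.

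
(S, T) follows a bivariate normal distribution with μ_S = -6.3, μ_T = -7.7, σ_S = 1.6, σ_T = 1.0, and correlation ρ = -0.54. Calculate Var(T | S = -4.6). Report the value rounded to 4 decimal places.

The conditional variance in a bivariate normal is σ_T²(1 − ρ²), independent of x.
Var(T | S=-4.6) = (1.0)²·(1 − (-0.54)²) = 1·0.7084 = 0.7084.

0.7084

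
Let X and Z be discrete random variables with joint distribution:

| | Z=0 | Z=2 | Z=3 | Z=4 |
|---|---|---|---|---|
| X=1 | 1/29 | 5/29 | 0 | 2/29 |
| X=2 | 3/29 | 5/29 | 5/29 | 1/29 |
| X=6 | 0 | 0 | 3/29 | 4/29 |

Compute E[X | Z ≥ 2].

71/25

P(Z ≥ 2) = 25/29.
Σ X·P over the event = 1·(5/29) + 1·(2/29) + 2·(5/29) + 2·(5/29) + 2·(1/29) + 6·(3/29) + 6·(4/29) = 71/29.
E[X | Z ≥ 2] = (71/29) / (25/29) = 71/25.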